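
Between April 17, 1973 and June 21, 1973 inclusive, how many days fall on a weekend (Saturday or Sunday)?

April 17, 1973 is a Tuesday.
From April 17, 1973 to June 21, 1973 is 66 days inclusive.
66 = 7 × 9 + 3, so there are 9 full weeks plus 3 extra days.
Each full week contributes 2 weekend days (Sat, Sun): 9 × 2 = 18.
The 3 extra days are Tue, Wed, Thu — none qualify.
Total: 18 + 0 = 18.

18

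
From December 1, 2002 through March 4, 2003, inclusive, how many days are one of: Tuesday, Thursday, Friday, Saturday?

December 1, 2002 is a Sunday.
The range spans 94 days (inclusive of both endpoints).
94 = 7 × 13 + 3, so there are 13 full weeks plus 3 extra days.
Each full week contributes 4 days from the set (Tue, Thu, Fri, Sat): 13 × 4 = 52.
The 3 extra days are Sun, Mon, Tue — 1 of them qualifies.
Total: 52 + 1 = 53.

53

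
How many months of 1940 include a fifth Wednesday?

4

A month has five Wednesdays exactly when Wednesday falls within its first (length − 28) days.
Jan: 31 days, starts Mon → 5 of Mon, Tue, Wed ✓
Feb: 29 days, starts Thu → 5 of Thu
Mar: 31 days, starts Fri → 5 of Fri, Sat, Sun
Apr: 30 days, starts Mon → 5 of Mon, Tue
May: 31 days, starts Wed → 5 of Wed, Thu, Fri ✓
Jun: 30 days, starts Sat → 5 of Sat, Sun
Jul: 31 days, starts Mon → 5 of Mon, Tue, Wed ✓
Aug: 31 days, starts Thu → 5 of Thu, Fri, Sat
Sep: 30 days, starts Sun → 5 of Sun, Mon
Oct: 31 days, starts Tue → 5 of Tue, Wed, Thu ✓
Nov: 30 days, starts Fri → 5 of Fri, Sat
Dec: 31 days, starts Sun → 5 of Sun, Mon, Tue
Months with five Wednesdays: Jan, May, Jul, Oct.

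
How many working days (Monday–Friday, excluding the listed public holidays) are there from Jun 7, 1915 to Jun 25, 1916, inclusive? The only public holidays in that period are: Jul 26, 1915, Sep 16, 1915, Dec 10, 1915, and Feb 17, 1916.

Jun 7, 1915 is a Monday.
That's 385 days from start to end, counting both.
385 = 7 × 55, so the span is exactly 55 full weeks.
Each full week contributes 5 weekdays (Mon–Fri): 55 × 5 = 275.
Total: 275.
Holidays: Jul 26, 1915 (Mon); Sep 16, 1915 (Thu); Dec 10, 1915 (Fri); Feb 17, 1916 (Thu).
All 4 holidays fall on weekdays, so subtract 4.
Business days: 275 − 4 = 271.

271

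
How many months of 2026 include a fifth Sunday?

A month has five Sundays exactly when Sunday falls within its first (length − 28) days.
Jan: 31 days, starts Thu → 5 of Thu, Fri, Sat
Feb: 28 days, starts Sun → 5 of (none)
Mar: 31 days, starts Sun → 5 of Sun, Mon, Tue ✓
Apr: 30 days, starts Wed → 5 of Wed, Thu
May: 31 days, starts Fri → 5 of Fri, Sat, Sun ✓
Jun: 30 days, starts Mon → 5 of Mon, Tue
Jul: 31 days, starts Wed → 5 of Wed, Thu, Fri
Aug: 31 days, starts Sat → 5 of Sat, Sun, Mon ✓
Sep: 30 days, starts Tue → 5 of Tue, Wed
Oct: 31 days, starts Thu → 5 of Thu, Fri, Sat
Nov: 30 days, starts Sun → 5 of Sun, Mon ✓
Dec: 31 days, starts Tue → 5 of Tue, Wed, Thu
Months with five Sundays: Mar, May, Aug, Nov.

4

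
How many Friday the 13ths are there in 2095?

The 13th falls on a Friday when the month's 13th has weekday Fri.
Jan 13 is Thu; Feb 13 is Sun; Mar 13 is Sun; Apr 13 is Wed; May 13 is Fri ✓; Jun 13 is Mon; Jul 13 is Wed; Aug 13 is Sat; Sep 13 is Tue; Oct 13 is Thu; Nov 13 is Sun; Dec 13 is Tue.
Friday the 13ths: May.

1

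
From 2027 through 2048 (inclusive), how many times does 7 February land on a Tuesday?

Day of week of February 7 in each year:
2027: Sun, 2028: Mon, 2029: Wed, 2030: Thu, 2031: Fri, 2032: Sat, 2033: Mon, 2034: Tue ✓, 2035: Wed, 2036: Thu, 2037: Sat, 2038: Sun, 2039: Mon, 2040: Tue ✓, 2041: Thu, 2042: Fri, 2043: Sat, 2044: Sun, 2045: Tue ✓, 2046: Wed, 2047: Thu, 2048: Fri
Tuesdays: 2034, 2040, 2045.

3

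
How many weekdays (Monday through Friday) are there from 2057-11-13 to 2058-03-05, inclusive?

81

2057-11-13 is a Tuesday.
From 2057-11-13 to 2058-03-05 is 113 days inclusive.
113 = 7 × 16 + 1, so there are 16 full weeks plus 1 extra day.
Each full week contributes 5 weekdays (Mon–Fri): 16 × 5 = 80.
The 1 extra day is Tuesday — 1 of them qualifies.
Total: 80 + 1 = 81.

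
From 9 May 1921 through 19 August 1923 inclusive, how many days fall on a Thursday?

119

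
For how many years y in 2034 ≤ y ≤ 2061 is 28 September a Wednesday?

Day of week of September 28 in each year:
2034: Thu, 2035: Fri, 2036: Sun, 2037: Mon, 2038: Tue, 2039: Wed ✓, 2040: Fri, 2041: Sat, 2042: Sun, 2043: Mon, 2044: Wed ✓, 2045: Thu, 2046: Fri, 2047: Sat, 2048: Mon, 2049: Tue, 2050: Wed ✓, 2051: Thu, 2052: Sat, 2053: Sun, 2054: Mon, 2055: Tue, 2056: Thu, 2057: Fri, 2058: Sat, 2059: Sun, 2060: Tue, 2061: Wed ✓
Wednesdays: 2039, 2044, 2050, 2061.

4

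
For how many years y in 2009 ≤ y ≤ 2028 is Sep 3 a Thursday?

Day of week of September 3 in each year:
2009: Thu ✓, 2010: Fri, 2011: Sat, 2012: Mon, 2013: Tue, 2014: Wed, 2015: Thu ✓, 2016: Sat, 2017: Sun, 2018: Mon, 2019: Tue, 2020: Thu ✓, 2021: Fri, 2022: Sat, 2023: Sun, 2024: Tue, 2025: Wed, 2026: Thu ✓, 2027: Fri, 2028: Sun
Thursdays: 2009, 2015, 2020, 2026.

4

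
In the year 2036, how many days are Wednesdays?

53

2036-01-01 is a Tuesday.
The range spans 366 days (inclusive of both endpoints).
366 = 7 × 52 + 2, so there are 52 full weeks plus 2 extra days.
Each full week contributes one Wednesday: 52 so far.
The 2 extra days are Tue, Wed — 1 of them qualifies.
Total: 52 + 1 = 53.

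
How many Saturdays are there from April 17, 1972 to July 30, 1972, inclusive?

April 17, 1972 is a Monday.
From April 17, 1972 to July 30, 1972 is 105 days inclusive.
105 = 7 × 15, so the span is exactly 15 full weeks.
Each full week contributes one Saturday: 15 so far.

15 Saturdays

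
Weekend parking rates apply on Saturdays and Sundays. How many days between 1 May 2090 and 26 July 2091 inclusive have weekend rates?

1 May 2090 is a Monday.
The range spans 452 days (inclusive of both endpoints).
452 = 7 × 64 + 4, so there are 64 full weeks plus 4 extra days.
Each full week contributes 2 weekend days (Sat, Sun): 64 × 2 = 128.
The 4 extra days are Mon, Tue, Wed, Thu — none qualify.
Total: 128 + 0 = 128.

128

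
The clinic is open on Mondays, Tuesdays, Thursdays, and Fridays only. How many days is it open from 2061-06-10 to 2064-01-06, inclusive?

2061-06-10 is a Friday.
From 2061-06-10 to 2064-01-06 is 941 days inclusive.
941 = 7 × 134 + 3, so there are 134 full weeks plus 3 extra days.
Each full week contributes 4 days from the set (Mon, Tue, Thu, Fri): 134 × 4 = 536.
The 3 extra days are Friday, Saturday, Sunday — 1 of them qualifies.
Total: 536 + 1 = 537.

537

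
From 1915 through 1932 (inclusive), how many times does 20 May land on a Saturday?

Day of week of May 20 in each year:
1915: Thu, 1916: Sat ✓, 1917: Sun, 1918: Mon, 1919: Tue, 1920: Thu, 1921: Fri, 1922: Sat ✓, 1923: Sun, 1924: Tue, 1925: Wed, 1926: Thu, 1927: Fri, 1928: Sun, 1929: Mon, 1930: Tue, 1931: Wed, 1932: Fri
Saturdays: 1916, 1922.

2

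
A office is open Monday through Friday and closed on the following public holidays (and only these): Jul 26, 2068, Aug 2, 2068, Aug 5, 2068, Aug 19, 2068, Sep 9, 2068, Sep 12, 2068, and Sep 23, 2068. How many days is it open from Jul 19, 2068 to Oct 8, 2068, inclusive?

55 working days

Jul 19, 2068 is a Thursday.
From Jul 19, 2068 to Oct 8, 2068 is 82 days inclusive.
82 = 7 × 11 + 5, so there are 11 full weeks plus 5 extra days.
Each full week contributes 5 weekdays (Mon–Fri): 11 × 5 = 55.
The 5 extra days are Thu, Fri, Sat, Sun, Mon — 3 of them qualify.
Total: 55 + 3 = 58.
Holidays: Jul 26, 2068 (Thu); Aug 2, 2068 (Thu); Aug 5, 2068 (Sun); Aug 19, 2068 (Sun); Sep 9, 2068 (Sun); Sep 12, 2068 (Wed); Sep 23, 2068 (Sun).
3 of the 7 holidays fall on weekdays; the rest are weekends and were already excluded.
Business days: 58 − 3 = 55.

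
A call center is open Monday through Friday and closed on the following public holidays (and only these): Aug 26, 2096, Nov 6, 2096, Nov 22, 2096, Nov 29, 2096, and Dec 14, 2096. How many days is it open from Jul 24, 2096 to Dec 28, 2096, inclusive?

110 business days

Jul 24, 2096 is a Tuesday.
The range spans 158 days (inclusive of both endpoints).
158 = 7 × 22 + 4, so there are 22 full weeks plus 4 extra days.
Each full week contributes 5 weekdays (Mon–Fri): 22 × 5 = 110.
The 4 extra days are Tuesday, Wednesday, Thursday, Friday — 4 of them qualify.
Total: 110 + 4 = 114.
Holidays: Aug 26, 2096 (Sun); Nov 6, 2096 (Tue); Nov 22, 2096 (Thu); Nov 29, 2096 (Thu); Dec 14, 2096 (Fri).
4 of the 5 holidays fall on weekdays; the rest are weekends and were already excluded.
Business days: 114 − 4 = 110.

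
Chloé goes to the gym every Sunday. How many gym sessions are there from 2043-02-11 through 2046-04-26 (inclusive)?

167

2043-02-11 is a Wednesday.
That's 1171 days from start to end, counting both.
1171 = 7 × 167 + 2, so there are 167 full weeks plus 2 extra days.
Each full week contributes one Sunday: 167 so far.
The 2 extra days are Wednesday, Thursday — none qualify.
Total: 167 + 0 = 167.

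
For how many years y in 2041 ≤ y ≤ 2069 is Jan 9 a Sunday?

Day of week of January 9 in each year:
2041: Wed, 2042: Thu, 2043: Fri, 2044: Sat, 2045: Mon, 2046: Tue, 2047: Wed, 2048: Thu, 2049: Sat, 2050: Sun ✓, 2051: Mon, 2052: Tue, 2053: Thu, 2054: Fri, 2055: Sat, 2056: Sun ✓, 2057: Tue, 2058: Wed, 2059: Thu, 2060: Fri, 2061: Sun ✓, 2062: Mon, 2063: Tue, 2064: Wed, 2065: Fri, 2066: Sat, 2067: Sun ✓, 2068: Mon, 2069: Wed
Sundays: 2050, 2056, 2061, 2067.

4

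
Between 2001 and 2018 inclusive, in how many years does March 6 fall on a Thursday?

3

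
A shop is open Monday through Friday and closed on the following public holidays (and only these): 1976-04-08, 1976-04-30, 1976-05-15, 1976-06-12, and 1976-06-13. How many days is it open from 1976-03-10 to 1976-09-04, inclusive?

126 business days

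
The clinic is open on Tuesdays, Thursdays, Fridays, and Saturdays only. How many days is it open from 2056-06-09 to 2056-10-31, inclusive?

2056-06-09 is a Friday.
The range spans 145 days (inclusive of both endpoints).
145 = 7 × 20 + 5, so there are 20 full weeks plus 5 extra days.
Each full week contributes 4 days from the set (Tue, Thu, Fri, Sat): 20 × 4 = 80.
The 5 extra days are Friday, Saturday, Sunday, Monday, Tuesday — 3 of them qualify.
Total: 80 + 3 = 83.

83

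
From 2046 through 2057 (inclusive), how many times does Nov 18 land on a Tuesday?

1

Day of week of November 18 in each year:
2046: Sun, 2047: Mon, 2048: Wed, 2049: Thu, 2050: Fri, 2051: Sat, 2052: Mon, 2053: Tue ✓, 2054: Wed, 2055: Thu, 2056: Sat, 2057: Sun
Tuesdays: 2053.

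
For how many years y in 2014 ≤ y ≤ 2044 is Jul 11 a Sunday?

Day of week of July 11 in each year:
2014: Fri, 2015: Sat, 2016: Mon, 2017: Tue, 2018: Wed, 2019: Thu, 2020: Sat, 2021: Sun ✓, 2022: Mon, 2023: Tue, 2024: Thu, 2025: Fri, 2026: Sat, 2027: Sun ✓, 2028: Tue, 2029: Wed, 2030: Thu, 2031: Fri, 2032: Sun ✓, 2033: Mon, 2034: Tue, 2035: Wed, 2036: Fri, 2037: Sat, 2038: Sun ✓, 2039: Mon, 2040: Wed, 2041: Thu, 2042: Fri, 2043: Sat, 2044: Mon
Sundays: 2021, 2027, 2032, 2038.

4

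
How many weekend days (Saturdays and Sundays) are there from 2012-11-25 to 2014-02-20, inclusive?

129

2012-11-25 is a Sunday.
That's 453 days from start to end, counting both.
453 = 7 × 64 + 5, so there are 64 full weeks plus 5 extra days.
Each full week contributes 2 weekend days (Sat, Sun): 64 × 2 = 128.
The 5 extra days are Sunday, Monday, Tuesday, Wednesday, Thursday — 1 of them qualifies.
Total: 128 + 1 = 129.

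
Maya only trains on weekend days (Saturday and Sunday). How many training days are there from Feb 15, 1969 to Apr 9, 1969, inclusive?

Feb 15, 1969 is a Saturday.
The range spans 54 days (inclusive of both endpoints).
54 = 7 × 7 + 5, so there are 7 full weeks plus 5 extra days.
Each full week contributes 2 weekend days (Sat, Sun): 7 × 2 = 14.
The 5 extra days are Saturday, Sunday, Monday, Tuesday, Wednesday — 2 of them qualify.
Total: 14 + 2 = 16.

16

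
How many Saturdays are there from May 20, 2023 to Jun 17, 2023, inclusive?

5 Saturdays

May 20, 2023 is a Saturday.
The range spans 29 days (inclusive of both endpoints).
29 = 7 × 4 + 1, so there are 4 full weeks plus 1 extra day.
Each full week contributes one Saturday: 4 so far.
The 1 extra day is Saturday — 1 of them qualifies.
Total: 4 + 1 = 5.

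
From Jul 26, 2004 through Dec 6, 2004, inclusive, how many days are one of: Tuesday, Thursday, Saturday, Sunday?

76

Jul 26, 2004 is a Monday.
That's 134 days from start to end, counting both.
134 = 7 × 19 + 1, so there are 19 full weeks plus 1 extra day.
Each full week contributes 4 days from the set (Tue, Thu, Sat, Sun): 19 × 4 = 76.
The 1 extra day is Monday — none qualify.
Total: 76 + 0 = 76.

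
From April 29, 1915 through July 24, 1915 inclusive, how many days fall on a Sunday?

April 29, 1915 is a Thursday.
From April 29, 1915 to July 24, 1915 is 87 days inclusive.
87 = 7 × 12 + 3, so there are 12 full weeks plus 3 extra days.
Each full week contributes one Sunday: 12 so far.
The 3 extra days are Thu, Fri, Sat — none qualify.
Total: 12 + 0 = 12.

12 Sundays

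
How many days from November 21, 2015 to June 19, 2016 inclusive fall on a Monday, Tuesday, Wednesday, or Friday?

November 21, 2015 is a Saturday.
From November 21, 2015 to June 19, 2016 is 212 days inclusive.
212 = 7 × 30 + 2, so there are 30 full weeks plus 2 extra days.
Each full week contributes 4 days from the set (Mon, Tue, Wed, Fri): 30 × 4 = 120.
The 2 extra days are Saturday, Sunday — none qualify.
Total: 120 + 0 = 120.

120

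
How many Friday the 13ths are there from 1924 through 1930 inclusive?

Friday-the-13ths by year:
1924: Jun
1925: Feb, Mar, Nov
1926: Aug
1927: May
1928: Jan, Apr, Jul
1929: Sep, Dec
1930: Jun

12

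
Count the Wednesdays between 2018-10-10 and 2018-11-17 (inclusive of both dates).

2018-10-10 is a Wednesday.
From 2018-10-10 to 2018-11-17 is 39 days inclusive.
39 = 7 × 5 + 4, so there are 5 full weeks plus 4 extra days.
Each full week contributes one Wednesday: 5 so far.
The 4 extra days are Wed, Thu, Fri, Sat — 1 of them qualifies.
Total: 5 + 1 = 6.

6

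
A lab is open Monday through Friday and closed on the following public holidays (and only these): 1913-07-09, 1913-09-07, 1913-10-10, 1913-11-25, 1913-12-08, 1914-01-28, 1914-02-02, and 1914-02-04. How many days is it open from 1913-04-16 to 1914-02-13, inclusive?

211

1913-04-16 is a Wednesday.
The range spans 304 days (inclusive of both endpoints).
304 = 7 × 43 + 3, so there are 43 full weeks plus 3 extra days.
Each full week contributes 5 weekdays (Mon–Fri): 43 × 5 = 215.
The 3 extra days are Wednesday, Thursday, Friday — 3 of them qualify.
Total: 215 + 3 = 218.
Holidays: 1913-07-09 (Wed); 1913-09-07 (Sun); 1913-10-10 (Fri); 1913-11-25 (Tue); 1913-12-08 (Mon); 1914-01-28 (Wed); 1914-02-02 (Mon); 1914-02-04 (Wed).
7 of the 8 holidays fall on weekdays; the rest are weekends and were already excluded.
Business days: 218 − 7 = 211.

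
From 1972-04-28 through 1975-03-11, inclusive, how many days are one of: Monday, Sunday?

1972-04-28 is a Friday.
The range spans 1048 days (inclusive of both endpoints).
1048 = 7 × 149 + 5, so there are 149 full weeks plus 5 extra days.
Each full week contributes 2 days from the set (Mon, Sun): 149 × 2 = 298.
The 5 extra days are Friday, Saturday, Sunday, Monday, Tuesday — 2 of them qualify.
Total: 298 + 2 = 300.

300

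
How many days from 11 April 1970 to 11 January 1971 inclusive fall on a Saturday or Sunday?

80

11 April 1970 is a Saturday.
That's 276 days from start to end, counting both.
276 = 7 × 39 + 3, so there are 39 full weeks plus 3 extra days.
Each full week contributes 2 days from the set (Sat, Sun): 39 × 2 = 78.
The 3 extra days are Sat, Sun, Mon — 2 of them qualify.
Total: 78 + 2 = 80.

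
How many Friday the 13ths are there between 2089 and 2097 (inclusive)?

16

Friday-the-13ths by year:
2089: May
2090: Jan, Oct
2091: Apr, Jul
2092: Jun
2093: Feb, Mar, Nov
2094: Aug
2095: May
2096: Jan, Apr, Jul
2097: Sep, Dec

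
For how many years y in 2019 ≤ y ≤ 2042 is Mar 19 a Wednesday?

Day of week of March 19 in each year:
2019: Tue, 2020: Thu, 2021: Fri, 2022: Sat, 2023: Sun, 2024: Tue, 2025: Wed ✓, 2026: Thu, 2027: Fri, 2028: Sun, 2029: Mon, 2030: Tue, 2031: Wed ✓, 2032: Fri, 2033: Sat, 2034: Sun, 2035: Mon, 2036: Wed ✓, 2037: Thu, 2038: Fri, 2039: Sat, 2040: Mon, 2041: Tue, 2042: Wed ✓
Wednesdays: 2025, 2031, 2036, 2042.

4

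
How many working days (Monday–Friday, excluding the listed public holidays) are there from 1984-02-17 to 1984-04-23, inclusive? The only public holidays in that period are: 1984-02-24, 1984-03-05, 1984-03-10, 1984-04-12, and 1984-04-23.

1984-02-17 is a Friday.
From 1984-02-17 to 1984-04-23 is 67 days inclusive.
67 = 7 × 9 + 4, so there are 9 full weeks plus 4 extra days.
Each full week contributes 5 weekdays (Mon–Fri): 9 × 5 = 45.
The 4 extra days are Friday, Saturday, Sunday, Monday — 2 of them qualify.
Total: 45 + 2 = 47.
Holidays: 1984-02-24 (Fri); 1984-03-05 (Mon); 1984-03-10 (Sat); 1984-04-12 (Thu); 1984-04-23 (Mon).
4 of the 5 holidays fall on weekdays; the rest are weekends and were already excluded.
Business days: 47 − 4 = 43.

43 working days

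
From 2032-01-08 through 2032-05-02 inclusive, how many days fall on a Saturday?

2032-01-08 is a Thursday.
From 2032-01-08 to 2032-05-02 is 116 days inclusive.
116 = 7 × 16 + 4, so there are 16 full weeks plus 4 extra days.
Each full week contributes one Saturday: 16 so far.
The 4 extra days are Thu, Fri, Sat, Sun — 1 of them qualifies.
Total: 16 + 1 = 17.

17 Saturdays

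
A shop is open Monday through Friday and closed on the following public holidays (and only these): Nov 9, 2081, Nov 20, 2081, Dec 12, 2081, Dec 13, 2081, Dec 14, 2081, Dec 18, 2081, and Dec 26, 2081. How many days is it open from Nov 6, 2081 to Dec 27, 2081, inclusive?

33

Nov 6, 2081 is a Thursday.
That's 52 days from start to end, counting both.
52 = 7 × 7 + 3, so there are 7 full weeks plus 3 extra days.
Each full week contributes 5 weekdays (Mon–Fri): 7 × 5 = 35.
The 3 extra days are Thursday, Friday, Saturday — 2 of them qualify.
Total: 35 + 2 = 37.
Holidays: Nov 9, 2081 (Sun); Nov 20, 2081 (Thu); Dec 12, 2081 (Fri); Dec 13, 2081 (Sat); Dec 14, 2081 (Sun); Dec 18, 2081 (Thu); Dec 26, 2081 (Fri).
4 of the 7 holidays fall on weekdays; the rest are weekends and were already excluded.
Business days: 37 − 4 = 33.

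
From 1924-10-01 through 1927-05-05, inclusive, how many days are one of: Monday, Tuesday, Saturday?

1924-10-01 is a Wednesday.
That's 947 days from start to end, counting both.
947 = 7 × 135 + 2, so there are 135 full weeks plus 2 extra days.
Each full week contributes 3 days from the set (Mon, Tue, Sat): 135 × 3 = 405.
The 2 extra days are Wednesday, Thursday — none qualify.
Total: 405 + 0 = 405.

405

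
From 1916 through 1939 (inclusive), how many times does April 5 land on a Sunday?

Day of week of April 5 in each year:
1916: Wed, 1917: Thu, 1918: Fri, 1919: Sat, 1920: Mon, 1921: Tue, 1922: Wed, 1923: Thu, 1924: Sat, 1925: Sun ✓, 1926: Mon, 1927: Tue, 1928: Thu, 1929: Fri, 1930: Sat, 1931: Sun ✓, 1932: Tue, 1933: Wed, 1934: Thu, 1935: Fri, 1936: Sun ✓, 1937: Mon, 1938: Tue, 1939: Wed
Sundays: 1925, 1931, 1936.

3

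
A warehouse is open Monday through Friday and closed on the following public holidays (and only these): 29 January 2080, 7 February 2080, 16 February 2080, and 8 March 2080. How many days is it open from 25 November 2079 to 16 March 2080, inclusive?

76

25 November 2079 is a Saturday.
From 25 November 2079 to 16 March 2080 is 113 days inclusive.
113 = 7 × 16 + 1, so there are 16 full weeks plus 1 extra day.
Each full week contributes 5 weekdays (Mon–Fri): 16 × 5 = 80.
The 1 extra day is Saturday — none qualify.
Total: 80 + 0 = 80.
Holidays: 29 January 2080 (Mon); 7 February 2080 (Wed); 16 February 2080 (Fri); 8 March 2080 (Fri).
All 4 holidays fall on weekdays, so subtract 4.
Business days: 80 − 4 = 76.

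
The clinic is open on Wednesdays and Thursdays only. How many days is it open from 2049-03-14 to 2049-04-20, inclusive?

10

2049-03-14 is a Sunday.
The range spans 38 days (inclusive of both endpoints).
38 = 7 × 5 + 3, so there are 5 full weeks plus 3 extra days.
Each full week contributes 2 days from the set (Wed, Thu): 5 × 2 = 10.
The 3 extra days are Sun, Mon, Tue — none qualify.
Total: 10 + 0 = 10.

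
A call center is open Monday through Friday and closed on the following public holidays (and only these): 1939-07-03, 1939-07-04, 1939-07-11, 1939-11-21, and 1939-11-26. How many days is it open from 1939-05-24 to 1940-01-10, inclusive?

162 business days

1939-05-24 is a Wednesday.
That's 232 days from start to end, counting both.
232 = 7 × 33 + 1, so there are 33 full weeks plus 1 extra day.
Each full week contributes 5 weekdays (Mon–Fri): 33 × 5 = 165.
The 1 extra day is Wednesday — 1 of them qualifies.
Total: 165 + 1 = 166.
Holidays: 1939-07-03 (Mon); 1939-07-04 (Tue); 1939-07-11 (Tue); 1939-11-21 (Tue); 1939-11-26 (Sun).
4 of the 5 holidays fall on weekdays; the rest are weekends and were already excluded.
Business days: 166 − 4 = 162.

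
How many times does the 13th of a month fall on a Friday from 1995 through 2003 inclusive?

15

Friday-the-13ths by year:
1995: Jan, Oct
1996: Sep, Dec
1997: Jun
1998: Feb, Mar, Nov
1999: Aug
2000: Oct
2001: Apr, Jul
2002: Sep, Dec
2003: Jun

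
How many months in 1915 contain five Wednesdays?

A month has five Wednesdays exactly when Wednesday falls within its first (length − 28) days.
Jan: 31 days, starts Fri → 5 of Fri, Sat, Sun
Feb: 28 days, starts Mon → 5 of (none)
Mar: 31 days, starts Mon → 5 of Mon, Tue, Wed ✓
Apr: 30 days, starts Thu → 5 of Thu, Fri
May: 31 days, starts Sat → 5 of Sat, Sun, Mon
Jun: 30 days, starts Tue → 5 of Tue, Wed ✓
Jul: 31 days, starts Thu → 5 of Thu, Fri, Sat
Aug: 31 days, starts Sun → 5 of Sun, Mon, Tue
Sep: 30 days, starts Wed → 5 of Wed, Thu ✓
Oct: 31 days, starts Fri → 5 of Fri, Sat, Sun
Nov: 30 days, starts Mon → 5 of Mon, Tue
Dec: 31 days, starts Wed → 5 of Wed, Thu, Fri ✓
Months with five Wednesdays: Mar, Jun, Sep, Dec.

4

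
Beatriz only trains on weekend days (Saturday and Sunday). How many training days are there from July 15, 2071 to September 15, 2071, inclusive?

July 15, 2071 is a Wednesday.
The range spans 63 days (inclusive of both endpoints).
63 = 7 × 9, so the span is exactly 9 full weeks.
Each full week contributes 2 weekend days (Sat, Sun): 9 × 2 = 18.

18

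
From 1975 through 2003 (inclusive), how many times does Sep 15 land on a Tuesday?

4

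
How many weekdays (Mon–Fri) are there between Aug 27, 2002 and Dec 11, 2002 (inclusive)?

77 weekdays

Aug 27, 2002 is a Tuesday.
That's 107 days from start to end, counting both.
107 = 7 × 15 + 2, so there are 15 full weeks plus 2 extra days.
Each full week contributes 5 weekdays (Mon–Fri): 15 × 5 = 75.
The 2 extra days are Tue, Wed — 2 of them qualify.
Total: 75 + 2 = 77.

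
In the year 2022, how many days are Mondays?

1 January 2022 is a Saturday.
The range spans 365 days (inclusive of both endpoints).
365 = 7 × 52 + 1, so there are 52 full weeks plus 1 extra day.
Each full week contributes one Monday: 52 so far.
The 1 extra day is Saturday — none qualify.
Total: 52 + 0 = 52.

52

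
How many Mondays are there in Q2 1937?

13

1 April 1937 is a Thursday.
That's 91 days from start to end, counting both.
91 = 7 × 13, so the span is exactly 13 full weeks.
Each full week contributes one Monday: 13 so far.
Total: 13.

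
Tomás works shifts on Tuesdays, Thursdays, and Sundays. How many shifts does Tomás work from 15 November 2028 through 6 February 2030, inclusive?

192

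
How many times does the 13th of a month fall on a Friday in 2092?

The 13th falls on a Friday when the month's 13th has weekday Fri.
Jan 13 is Sun; Feb 13 is Wed; Mar 13 is Thu; Apr 13 is Sun; May 13 is Tue; Jun 13 is Fri ✓; Jul 13 is Sun; Aug 13 is Wed; Sep 13 is Sat; Oct 13 is Mon; Nov 13 is Thu; Dec 13 is Sat.
Friday the 13ths: Jun.

1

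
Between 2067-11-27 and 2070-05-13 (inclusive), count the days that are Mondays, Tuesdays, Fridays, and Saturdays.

2067-11-27 is a Sunday.
That's 899 days from start to end, counting both.
899 = 7 × 128 + 3, so there are 128 full weeks plus 3 extra days.
Each full week contributes 4 days from the set (Mon, Tue, Fri, Sat): 128 × 4 = 512.
The 3 extra days are Sunday, Monday, Tuesday — 2 of them qualify.
Total: 512 + 2 = 514.

514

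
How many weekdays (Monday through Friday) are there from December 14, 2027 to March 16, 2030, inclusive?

589

December 14, 2027 is a Tuesday.
The range spans 824 days (inclusive of both endpoints).
824 = 7 × 117 + 5, so there are 117 full weeks plus 5 extra days.
Each full week contributes 5 weekdays (Mon–Fri): 117 × 5 = 585.
The 5 extra days are Tuesday, Wednesday, Thursday, Friday, Saturday — 4 of them qualify.
Total: 585 + 4 = 589.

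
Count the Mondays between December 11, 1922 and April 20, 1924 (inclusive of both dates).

71

December 11, 1922 is a Monday.
That's 497 days from start to end, counting both.
497 = 7 × 71, so the span is exactly 71 full weeks.
Each full week contributes one Monday: 71 so far.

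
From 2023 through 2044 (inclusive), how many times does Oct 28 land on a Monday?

Day of week of October 28 in each year:
2023: Sat, 2024: Mon ✓, 2025: Tue, 2026: Wed, 2027: Thu, 2028: Sat, 2029: Sun, 2030: Mon ✓, 2031: Tue, 2032: Thu, 2033: Fri, 2034: Sat, 2035: Sun, 2036: Tue, 2037: Wed, 2038: Thu, 2039: Fri, 2040: Sun, 2041: Mon ✓, 2042: Tue, 2043: Wed, 2044: Fri
Mondays: 2024, 2030, 2041.

3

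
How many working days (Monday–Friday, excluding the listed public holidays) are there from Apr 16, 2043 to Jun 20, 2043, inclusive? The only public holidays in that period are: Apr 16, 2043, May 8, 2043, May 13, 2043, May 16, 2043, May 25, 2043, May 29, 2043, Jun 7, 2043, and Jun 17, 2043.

Apr 16, 2043 is a Thursday.
From Apr 16, 2043 to Jun 20, 2043 is 66 days inclusive.
66 = 7 × 9 + 3, so there are 9 full weeks plus 3 extra days.
Each full week contributes 5 weekdays (Mon–Fri): 9 × 5 = 45.
The 3 extra days are Thu, Fri, Sat — 2 of them qualify.
Total: 45 + 2 = 47.
Holidays: Apr 16, 2043 (Thu); May 8, 2043 (Fri); May 13, 2043 (Wed); May 16, 2043 (Sat); May 25, 2043 (Mon); May 29, 2043 (Fri); Jun 7, 2043 (Sun); Jun 17, 2043 (Wed).
6 of the 8 holidays fall on weekdays; the rest are weekends and were already excluded.
Business days: 47 − 6 = 41.

41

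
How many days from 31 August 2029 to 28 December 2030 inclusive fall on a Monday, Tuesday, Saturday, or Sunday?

31 August 2029 is a Friday.
That's 485 days from start to end, counting both.
485 = 7 × 69 + 2, so there are 69 full weeks plus 2 extra days.
Each full week contributes 4 days from the set (Mon, Tue, Sat, Sun): 69 × 4 = 276.
The 2 extra days are Fri, Sat — 1 of them qualifies.
Total: 276 + 1 = 277.

277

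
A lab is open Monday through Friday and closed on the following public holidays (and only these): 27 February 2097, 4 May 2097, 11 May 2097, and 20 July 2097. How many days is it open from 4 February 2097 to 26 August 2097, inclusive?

4 February 2097 is a Monday.
That's 204 days from start to end, counting both.
204 = 7 × 29 + 1, so there are 29 full weeks plus 1 extra day.
Each full week contributes 5 weekdays (Mon–Fri): 29 × 5 = 145.
The 1 extra day is Monday — 1 of them qualifies.
Total: 145 + 1 = 146.
Holidays: 27 February 2097 (Wed); 4 May 2097 (Sat); 11 May 2097 (Sat); 20 July 2097 (Sat).
1 of the 4 holidays fall on weekdays; the rest are weekends and were already excluded.
Business days: 146 − 1 = 145.

145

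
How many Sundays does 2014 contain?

2014-01-01 is a Wednesday.
From 2014-01-01 to 2014-12-31 is 365 days inclusive.
365 = 7 × 52 + 1, so there are 52 full weeks plus 1 extra day.
Each full week contributes one Sunday: 52 so far.
The 1 extra day is Wed — none qualify.
Total: 52 + 0 = 52.

52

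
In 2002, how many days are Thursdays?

52

Jan 1, 2002 is a Tuesday.
That's 365 days from start to end, counting both.
365 = 7 × 52 + 1, so there are 52 full weeks plus 1 extra day.
Each full week contributes one Thursday: 52 so far.
The 1 extra day is Tuesday — none qualify.
Total: 52 + 0 = 52.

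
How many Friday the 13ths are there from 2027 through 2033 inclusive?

10

Friday-the-13ths by year:
2027: Aug
2028: Oct
2029: Apr, Jul
2030: Sep, Dec
2031: Jun
2032: Feb, Aug
2033: May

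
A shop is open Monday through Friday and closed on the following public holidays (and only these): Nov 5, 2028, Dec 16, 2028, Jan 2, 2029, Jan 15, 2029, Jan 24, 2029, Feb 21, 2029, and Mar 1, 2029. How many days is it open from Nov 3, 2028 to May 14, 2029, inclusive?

Nov 3, 2028 is a Friday.
The range spans 193 days (inclusive of both endpoints).
193 = 7 × 27 + 4, so there are 27 full weeks plus 4 extra days.
Each full week contributes 5 weekdays (Mon–Fri): 27 × 5 = 135.
The 4 extra days are Friday, Saturday, Sunday, Monday — 2 of them qualify.
Total: 135 + 2 = 137.
Holidays: Nov 5, 2028 (Sun); Dec 16, 2028 (Sat); Jan 2, 2029 (Tue); Jan 15, 2029 (Mon); Jan 24, 2029 (Wed); Feb 21, 2029 (Wed); Mar 1, 2029 (Thu).
5 of the 7 holidays fall on weekdays; the rest are weekends and were already excluded.
Business days: 137 − 5 = 132.

132 working days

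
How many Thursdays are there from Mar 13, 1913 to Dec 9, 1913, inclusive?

39 Thursdays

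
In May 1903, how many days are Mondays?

4

May 1, 1903 is a Friday.
That's 31 days from start to end, counting both.
31 = 7 × 4 + 3, so there are 4 full weeks plus 3 extra days.
Each full week contributes one Monday: 4 so far.
The 3 extra days are Friday, Saturday, Sunday — none qualify.
Total: 4 + 0 = 4.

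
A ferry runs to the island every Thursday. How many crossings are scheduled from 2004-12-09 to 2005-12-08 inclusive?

2004-12-09 is a Thursday.
That's 365 days from start to end, counting both.
365 = 7 × 52 + 1, so there are 52 full weeks plus 1 extra day.
Each full week contributes one Thursday: 52 so far.
The 1 extra day is Thu — 1 of them qualifies.
Total: 52 + 1 = 53.

53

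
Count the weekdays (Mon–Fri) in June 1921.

22

1921-06-01 is a Wednesday.
That's 30 days from start to end, counting both.
30 = 7 × 4 + 2, so there are 4 full weeks plus 2 extra days.
Each full week contributes 5 weekdays (Mon–Fri): 4 × 5 = 20.
The 2 extra days are Wednesday, Thursday — 2 of them qualify.
Total: 20 + 2 = 22.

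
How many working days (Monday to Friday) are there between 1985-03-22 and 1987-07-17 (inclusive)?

1985-03-22 is a Friday.
That's 848 days from start to end, counting both.
848 = 7 × 121 + 1, so there are 121 full weeks plus 1 extra day.
Each full week contributes 5 weekdays (Mon–Fri): 121 × 5 = 605.
The 1 extra day is Fri — 1 of them qualifies.
Total: 605 + 1 = 606.

606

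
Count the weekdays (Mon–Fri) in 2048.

262 weekdays

2048-01-01 is a Wednesday.
That's 366 days from start to end, counting both.
366 = 7 × 52 + 2, so there are 52 full weeks plus 2 extra days.
Each full week contributes 5 weekdays (Mon–Fri): 52 × 5 = 260.
The 2 extra days are Wed, Thu — 2 of them qualify.
Total: 260 + 2 = 262.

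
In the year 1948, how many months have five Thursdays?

A month has five Thursdays exactly when Thursday falls within its first (length − 28) days.
Jan: 31 days, starts Thu → 5 of Thu, Fri, Sat ✓
Feb: 29 days, starts Sun → 5 of Sun
Mar: 31 days, starts Mon → 5 of Mon, Tue, Wed
Apr: 30 days, starts Thu → 5 of Thu, Fri ✓
May: 31 days, starts Sat → 5 of Sat, Sun, Mon
Jun: 30 days, starts Tue → 5 of Tue, Wed
Jul: 31 days, starts Thu → 5 of Thu, Fri, Sat ✓
Aug: 31 days, starts Sun → 5 of Sun, Mon, Tue
Sep: 30 days, starts Wed → 5 of Wed, Thu ✓
Oct: 31 days, starts Fri → 5 of Fri, Sat, Sun
Nov: 30 days, starts Mon → 5 of Mon, Tue
Dec: 31 days, starts Wed → 5 of Wed, Thu, Fri ✓
Months with five Thursdays: Jan, Apr, Jul, Sep, Dec.

5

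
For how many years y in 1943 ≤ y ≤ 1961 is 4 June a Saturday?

Day of week of June 4 in each year:
1943: Fri, 1944: Sun, 1945: Mon, 1946: Tue, 1947: Wed, 1948: Fri, 1949: Sat ✓, 1950: Sun, 1951: Mon, 1952: Wed, 1953: Thu, 1954: Fri, 1955: Sat ✓, 1956: Mon, 1957: Tue, 1958: Wed, 1959: Thu, 1960: Sat ✓, 1961: Sun
Saturdays: 1949, 1955, 1960.

3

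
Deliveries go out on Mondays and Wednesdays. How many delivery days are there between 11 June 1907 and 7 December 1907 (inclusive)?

11 June 1907 is a Tuesday.
The range spans 180 days (inclusive of both endpoints).
180 = 7 × 25 + 5, so there are 25 full weeks plus 5 extra days.
Each full week contributes 2 days from the set (Mon, Wed): 25 × 2 = 50.
The 5 extra days are Tue, Wed, Thu, Fri, Sat — 1 of them qualifies.
Total: 50 + 1 = 51.

51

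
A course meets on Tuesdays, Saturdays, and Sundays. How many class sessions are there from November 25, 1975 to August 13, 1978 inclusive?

November 25, 1975 is a Tuesday.
The range spans 993 days (inclusive of both endpoints).
993 = 7 × 141 + 6, so there are 141 full weeks plus 6 extra days.
Each full week contributes 3 days from the set (Tue, Sat, Sun): 141 × 3 = 423.
The 6 extra days are Tue, Wed, Thu, Fri, Sat, Sun — 3 of them qualify.
Total: 423 + 3 = 426.

426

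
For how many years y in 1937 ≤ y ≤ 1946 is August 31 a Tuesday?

Day of week of August 31 in each year:
1937: Tue ✓, 1938: Wed, 1939: Thu, 1940: Sat, 1941: Sun, 1942: Mon, 1943: Tue ✓, 1944: Thu, 1945: Fri, 1946: Sat
Tuesdays: 1937, 1943.

2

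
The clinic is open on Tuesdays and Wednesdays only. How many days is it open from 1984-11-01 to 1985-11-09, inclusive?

106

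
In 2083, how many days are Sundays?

52

Jan 1, 2083 is a Friday.
That's 365 days from start to end, counting both.
365 = 7 × 52 + 1, so there are 52 full weeks plus 1 extra day.
Each full week contributes one Sunday: 52 so far.
The 1 extra day is Fri — none qualify.
Total: 52 + 0 = 52.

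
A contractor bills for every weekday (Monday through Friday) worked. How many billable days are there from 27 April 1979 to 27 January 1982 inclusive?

27 April 1979 is a Friday.
From 27 April 1979 to 27 January 1982 is 1007 days inclusive.
1007 = 7 × 143 + 6, so there are 143 full weeks plus 6 extra days.
Each full week contributes 5 weekdays (Mon–Fri): 143 × 5 = 715.
The 6 extra days are Friday, Saturday, Sunday, Monday, Tuesday, Wednesday — 4 of them qualify.
Total: 715 + 4 = 719.

719 weekdays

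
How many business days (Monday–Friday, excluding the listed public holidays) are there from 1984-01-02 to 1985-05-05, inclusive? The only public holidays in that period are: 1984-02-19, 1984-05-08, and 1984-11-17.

349 business days

1984-01-02 is a Monday.
From 1984-01-02 to 1985-05-05 is 490 days inclusive.
490 = 7 × 70, so the span is exactly 70 full weeks.
Each full week contributes 5 weekdays (Mon–Fri): 70 × 5 = 350.
Total: 350.
Holidays: 1984-02-19 (Sun); 1984-05-08 (Tue); 1984-11-17 (Sat).
1 of the 3 holidays fall on weekdays; the rest are weekends and were already excluded.
Business days: 350 − 1 = 349.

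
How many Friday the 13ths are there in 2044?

The 13th falls on a Friday when the month's 13th has weekday Fri.
Jan 13 is Wed; Feb 13 is Sat; Mar 13 is Sun; Apr 13 is Wed; May 13 is Fri ✓; Jun 13 is Mon; Jul 13 is Wed; Aug 13 is Sat; Sep 13 is Tue; Oct 13 is Thu; Nov 13 is Sun; Dec 13 is Tue.
Friday the 13ths: May.

1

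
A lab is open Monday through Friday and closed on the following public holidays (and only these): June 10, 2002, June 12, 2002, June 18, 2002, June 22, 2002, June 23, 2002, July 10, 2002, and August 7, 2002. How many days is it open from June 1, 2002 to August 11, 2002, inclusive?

June 1, 2002 is a Saturday.
From June 1, 2002 to August 11, 2002 is 72 days inclusive.
72 = 7 × 10 + 2, so there are 10 full weeks plus 2 extra days.
Each full week contributes 5 weekdays (Mon–Fri): 10 × 5 = 50.
The 2 extra days are Saturday, Sunday — none qualify.
Total: 50 + 0 = 50.
Holidays: June 10, 2002 (Mon); June 12, 2002 (Wed); June 18, 2002 (Tue); June 22, 2002 (Sat); June 23, 2002 (Sun); July 10, 2002 (Wed); August 7, 2002 (Wed).
5 of the 7 holidays fall on weekdays; the rest are weekends and were already excluded.
Business days: 50 − 5 = 45.

45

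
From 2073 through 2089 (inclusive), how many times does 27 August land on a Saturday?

Day of week of August 27 in each year:
2073: Sun, 2074: Mon, 2075: Tue, 2076: Thu, 2077: Fri, 2078: Sat ✓, 2079: Sun, 2080: Tue, 2081: Wed, 2082: Thu, 2083: Fri, 2084: Sun, 2085: Mon, 2086: Tue, 2087: Wed, 2088: Fri, 2089: Sat ✓
Saturdays: 2078, 2089.

2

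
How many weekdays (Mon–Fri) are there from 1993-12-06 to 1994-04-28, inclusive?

1993-12-06 is a Monday.
That's 144 days from start to end, counting both.
144 = 7 × 20 + 4, so there are 20 full weeks plus 4 extra days.
Each full week contributes 5 weekdays (Mon–Fri): 20 × 5 = 100.
The 4 extra days are Monday, Tuesday, Wednesday, Thursday — 4 of them qualify.
Total: 100 + 4 = 104.

104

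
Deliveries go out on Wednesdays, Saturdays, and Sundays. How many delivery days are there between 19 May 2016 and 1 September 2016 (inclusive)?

45

19 May 2016 is a Thursday.
That's 106 days from start to end, counting both.
106 = 7 × 15 + 1, so there are 15 full weeks plus 1 extra day.
Each full week contributes 3 days from the set (Wed, Sat, Sun): 15 × 3 = 45.
The 1 extra day is Thursday — none qualify.
Total: 45 + 0 = 45.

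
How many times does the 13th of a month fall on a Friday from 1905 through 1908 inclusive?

Friday-the-13ths by year:
1905: Jan, Oct
1906: Apr, Jul
1907: Sep, Dec
1908: Mar, Nov

8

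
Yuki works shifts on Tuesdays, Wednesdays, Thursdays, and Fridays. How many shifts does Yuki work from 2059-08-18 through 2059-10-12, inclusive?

2059-08-18 is a Monday.
From 2059-08-18 to 2059-10-12 is 56 days inclusive.
56 = 7 × 8, so the span is exactly 8 full weeks.
Each full week contributes 4 days from the set (Tue, Wed, Thu, Fri): 8 × 4 = 32.

32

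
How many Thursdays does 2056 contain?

1 January 2056 is a Saturday.
The range spans 366 days (inclusive of both endpoints).
366 = 7 × 52 + 2, so there are 52 full weeks plus 2 extra days.
Each full week contributes one Thursday: 52 so far.
The 2 extra days are Sat, Sun — none qualify.
Total: 52 + 0 = 52.

52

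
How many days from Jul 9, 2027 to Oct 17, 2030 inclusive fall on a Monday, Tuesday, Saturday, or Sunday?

684

Jul 9, 2027 is a Friday.
From Jul 9, 2027 to Oct 17, 2030 is 1197 days inclusive.
1197 = 7 × 171, so the span is exactly 171 full weeks.
Each full week contributes 4 days from the set (Mon, Tue, Sat, Sun): 171 × 4 = 684.
Total: 684.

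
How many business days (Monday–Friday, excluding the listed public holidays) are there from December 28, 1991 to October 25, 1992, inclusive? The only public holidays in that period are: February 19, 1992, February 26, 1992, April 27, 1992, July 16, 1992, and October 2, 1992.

210

December 28, 1991 is a Saturday.
The range spans 303 days (inclusive of both endpoints).
303 = 7 × 43 + 2, so there are 43 full weeks plus 2 extra days.
Each full week contributes 5 weekdays (Mon–Fri): 43 × 5 = 215.
The 2 extra days are Sat, Sun — none qualify.
Total: 215 + 0 = 215.
Holidays: February 19, 1992 (Wed); February 26, 1992 (Wed); April 27, 1992 (Mon); July 16, 1992 (Thu); October 2, 1992 (Fri).
All 5 holidays fall on weekdays, so subtract 5.
Business days: 215 − 5 = 210.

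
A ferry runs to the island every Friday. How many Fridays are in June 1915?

Jun 1, 1915 is a Tuesday.
From Jun 1, 1915 to Jun 30, 1915 is 30 days inclusive.
30 = 7 × 4 + 2, so there are 4 full weeks plus 2 extra days.
Each full week contributes one Friday: 4 so far.
The 2 extra days are Tue, Wed — none qualify.
Total: 4 + 0 = 4.

4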